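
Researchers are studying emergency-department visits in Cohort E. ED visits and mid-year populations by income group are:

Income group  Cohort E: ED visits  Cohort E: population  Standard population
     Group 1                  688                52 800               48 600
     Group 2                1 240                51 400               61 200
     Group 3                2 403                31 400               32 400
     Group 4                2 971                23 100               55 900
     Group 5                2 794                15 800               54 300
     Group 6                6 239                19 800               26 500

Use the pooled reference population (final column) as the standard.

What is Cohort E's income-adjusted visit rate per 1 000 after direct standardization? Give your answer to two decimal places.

106.60

Income-specific rates per 1 000 for Cohort E: 13.030, 24.125, 76.529, 128.615, 176.835, 315.101.
Standard total = 278 900; weights = 0.1743, 0.2194, 0.1162, 0.2004, 0.1947, 0.0950.
Standardized rate: 0.1743×13.030 + 0.2194×24.125 + 0.1162×76.529 + 0.2004×128.615 + 0.1947×176.835 + 0.0950×315.101 = 106.6014 per 1 000.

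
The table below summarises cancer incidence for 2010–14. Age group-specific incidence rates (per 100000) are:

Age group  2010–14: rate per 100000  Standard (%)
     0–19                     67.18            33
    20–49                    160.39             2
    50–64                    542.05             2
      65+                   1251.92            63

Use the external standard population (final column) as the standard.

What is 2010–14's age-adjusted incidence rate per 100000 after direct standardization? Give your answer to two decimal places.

Standard weights: 0.33, 0.02, 0.02, 0.63.
Standardized rate: 0.3300×67.18 + 0.0200×160.39 + 0.0200×542.05 + 0.6300×1251.92 = 824.9278 per 100000.

824.93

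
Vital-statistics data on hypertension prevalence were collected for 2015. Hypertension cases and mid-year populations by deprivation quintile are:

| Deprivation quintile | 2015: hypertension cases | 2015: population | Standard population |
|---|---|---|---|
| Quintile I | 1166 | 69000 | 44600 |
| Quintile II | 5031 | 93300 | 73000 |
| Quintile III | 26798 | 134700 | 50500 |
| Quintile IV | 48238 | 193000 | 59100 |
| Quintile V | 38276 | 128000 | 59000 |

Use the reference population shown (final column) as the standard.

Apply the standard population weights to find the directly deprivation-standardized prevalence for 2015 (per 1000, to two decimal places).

Deprivation-specific rates per 1000 for 2015: 16.899, 53.923, 198.946, 249.938, 299.031.
Standard total = 286200; weights = 0.1558, 0.2551, 0.1765, 0.2065, 0.2061.
Standardized rate: 0.1558×16.899 + 0.2551×53.923 + 0.1765×198.946 + 0.2065×249.938 + 0.2061×299.031 = 164.7483 per 1000.

164.75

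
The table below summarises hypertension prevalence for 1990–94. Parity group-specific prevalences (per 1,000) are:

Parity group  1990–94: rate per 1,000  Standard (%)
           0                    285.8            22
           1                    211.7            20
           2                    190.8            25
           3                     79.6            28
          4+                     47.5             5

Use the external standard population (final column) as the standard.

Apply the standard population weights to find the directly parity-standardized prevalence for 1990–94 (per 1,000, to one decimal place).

Standard weights: 0.22, 0.20, 0.25, 0.28, 0.05.
Standardized rate: 0.2200×285.8 + 0.2000×211.7 + 0.2500×190.8 + 0.2800×79.6 + 0.0500×47.5 = 177.5790 per 1,000.

177.6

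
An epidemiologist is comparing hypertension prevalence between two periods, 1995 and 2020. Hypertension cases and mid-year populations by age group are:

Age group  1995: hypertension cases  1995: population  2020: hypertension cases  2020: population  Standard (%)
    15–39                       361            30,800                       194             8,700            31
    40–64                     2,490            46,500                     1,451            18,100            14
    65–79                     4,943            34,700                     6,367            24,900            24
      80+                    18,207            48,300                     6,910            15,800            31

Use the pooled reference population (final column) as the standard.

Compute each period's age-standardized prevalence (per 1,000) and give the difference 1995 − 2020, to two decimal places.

Age-specific rates per 1,000 for 1995: 11.721, 53.548, 142.450, 376.957.
For 2020: 22.299, 80.166, 255.703, 437.342.
Standard weights: 0.31, 0.14, 0.24, 0.31.
1995: 0.3100×11.721 + 0.1400×53.548 + 0.2400×142.450 + 0.3100×376.957 = 162.1746 per 1,000.
2020: 0.3100×22.299 + 0.1400×80.166 + 0.2400×255.703 + 0.3100×437.342 = 215.0805 per 1,000.
Difference = 162.1746 − 215.0805 = -52.9058.

-52.91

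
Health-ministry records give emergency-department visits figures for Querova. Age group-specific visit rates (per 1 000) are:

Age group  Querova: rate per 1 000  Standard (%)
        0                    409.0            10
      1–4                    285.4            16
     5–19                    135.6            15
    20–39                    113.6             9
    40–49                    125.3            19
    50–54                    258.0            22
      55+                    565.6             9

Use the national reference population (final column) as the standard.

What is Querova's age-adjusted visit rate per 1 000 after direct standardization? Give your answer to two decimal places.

Standard weights: 0.10, 0.16, 0.15, 0.09, 0.19, 0.22, 0.09.
Standardized rate: 0.1000×409.0 + 0.1600×285.4 + 0.1500×135.6 + 0.0900×113.6 + 0.1900×125.3 + 0.2200×258.0 + 0.0900×565.6 = 248.5990 per 1 000.

248.60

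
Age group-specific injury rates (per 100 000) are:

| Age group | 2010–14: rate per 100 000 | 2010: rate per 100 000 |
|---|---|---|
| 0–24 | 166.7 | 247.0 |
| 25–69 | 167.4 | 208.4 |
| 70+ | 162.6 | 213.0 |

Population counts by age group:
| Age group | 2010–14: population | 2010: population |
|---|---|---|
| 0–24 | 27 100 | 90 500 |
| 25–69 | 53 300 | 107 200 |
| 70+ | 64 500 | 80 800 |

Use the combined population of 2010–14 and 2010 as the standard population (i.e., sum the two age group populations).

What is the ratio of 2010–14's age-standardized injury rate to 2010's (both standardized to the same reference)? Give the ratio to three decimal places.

0.750

Combined standard total = 423 400; weights = 0.2778, 0.3791, 0.3432.
2010–14: 0.2778×166.7 + 0.3791×167.4 + 0.3432×162.6 = 165.5583 per 100 000.
2010: 0.2778×247.0 + 0.3791×208.4 + 0.3432×213.0 = 220.6998 per 100 000.
Ratio = 165.5583 ÷ 220.6998 = 0.75015.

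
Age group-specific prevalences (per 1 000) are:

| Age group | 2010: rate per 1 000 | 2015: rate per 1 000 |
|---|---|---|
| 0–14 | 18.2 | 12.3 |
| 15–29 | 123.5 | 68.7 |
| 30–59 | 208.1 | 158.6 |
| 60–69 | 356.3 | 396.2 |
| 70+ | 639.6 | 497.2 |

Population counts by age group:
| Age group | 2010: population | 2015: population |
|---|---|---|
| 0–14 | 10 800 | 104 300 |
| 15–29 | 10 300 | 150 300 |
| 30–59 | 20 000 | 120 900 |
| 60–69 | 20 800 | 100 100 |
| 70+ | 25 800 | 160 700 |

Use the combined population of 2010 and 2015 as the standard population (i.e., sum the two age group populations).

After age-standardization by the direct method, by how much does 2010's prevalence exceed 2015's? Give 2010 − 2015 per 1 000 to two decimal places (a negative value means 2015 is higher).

Combined standard total = 724 000; weights = 0.1590, 0.2218, 0.1946, 0.1670, 0.2576.
2010: 0.1590×18.2 + 0.2218×123.5 + 0.1946×208.1 + 0.1670×356.3 + 0.2576×639.6 = 295.0446 per 1 000.
2015: 0.1590×12.3 + 0.2218×68.7 + 0.1946×158.6 + 0.1670×396.2 + 0.2576×497.2 = 242.2984 per 1 000.
Difference = 295.0446 − 242.2984 = 52.7461.

52.75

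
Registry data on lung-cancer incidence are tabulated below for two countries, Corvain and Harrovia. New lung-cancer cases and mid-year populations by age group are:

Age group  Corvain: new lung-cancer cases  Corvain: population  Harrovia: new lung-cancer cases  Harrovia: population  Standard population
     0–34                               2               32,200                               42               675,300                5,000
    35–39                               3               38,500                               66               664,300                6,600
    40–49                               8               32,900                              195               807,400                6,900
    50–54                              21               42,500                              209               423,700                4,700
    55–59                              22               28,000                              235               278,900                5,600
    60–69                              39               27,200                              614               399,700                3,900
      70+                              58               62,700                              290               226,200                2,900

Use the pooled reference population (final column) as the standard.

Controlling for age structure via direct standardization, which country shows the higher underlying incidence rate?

Age-specific rates per 100,000 for Corvain: 6.21, 7.79, 24.32, 49.41, 78.57, 143.38, 92.50.
For Harrovia: 6.22, 9.94, 24.15, 49.33, 84.26, 153.62, 128.21.
Standard total = 35,600; weights = 0.1404, 0.1854, 0.1938, 0.1320, 0.1573, 0.1096, 0.0815.
Corvain: 0.1404×6.21 + 0.1854×7.79 + 0.1938×24.32 + 0.1320×49.41 + 0.1573×78.57 + 0.1096×143.38 + 0.0815×92.50 = 49.1560 per 100,000.
Harrovia: 0.1404×6.22 + 0.1854×9.94 + 0.1938×24.15 + 0.1320×49.33 + 0.1573×84.26 + 0.1096×153.62 + 0.0815×128.21 = 54.4355 per 100,000.
The crude rates (57.95 vs 47.50) would put Corvain higher, but that reflects its age composition; once standardized to a common age structure, Harrovia has the higher underlying rate.

Harrovia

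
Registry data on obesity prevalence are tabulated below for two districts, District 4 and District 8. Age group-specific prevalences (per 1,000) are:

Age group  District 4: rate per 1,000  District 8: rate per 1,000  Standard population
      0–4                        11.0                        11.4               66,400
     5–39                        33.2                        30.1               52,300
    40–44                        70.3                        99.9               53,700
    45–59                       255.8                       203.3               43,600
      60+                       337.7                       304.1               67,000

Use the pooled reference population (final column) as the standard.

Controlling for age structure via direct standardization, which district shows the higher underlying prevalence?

Standard total = 283,000; weights = 0.2346, 0.1848, 0.1898, 0.1541, 0.2367.
District 4: 0.2346×11.0 + 0.1848×33.2 + 0.1898×70.3 + 0.1541×255.8 + 0.2367×337.7 = 141.4157 per 1,000.
District 8: 0.2346×11.4 + 0.1848×30.1 + 0.1898×99.9 + 0.1541×203.3 + 0.2367×304.1 = 130.5102 per 1,000.

District 4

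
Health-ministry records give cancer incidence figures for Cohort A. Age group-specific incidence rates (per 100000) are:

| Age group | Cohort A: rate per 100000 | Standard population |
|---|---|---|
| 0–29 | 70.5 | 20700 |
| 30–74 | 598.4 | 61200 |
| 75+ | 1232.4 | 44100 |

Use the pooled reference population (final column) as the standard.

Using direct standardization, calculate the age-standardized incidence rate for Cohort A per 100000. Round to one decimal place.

Standard total = 126000; weights = 0.1643, 0.4857, 0.3500.
Standardized rate: 0.1643×70.5 + 0.4857×598.4 + 0.3500×1232.4 = 733.5736 per 100000.

733.6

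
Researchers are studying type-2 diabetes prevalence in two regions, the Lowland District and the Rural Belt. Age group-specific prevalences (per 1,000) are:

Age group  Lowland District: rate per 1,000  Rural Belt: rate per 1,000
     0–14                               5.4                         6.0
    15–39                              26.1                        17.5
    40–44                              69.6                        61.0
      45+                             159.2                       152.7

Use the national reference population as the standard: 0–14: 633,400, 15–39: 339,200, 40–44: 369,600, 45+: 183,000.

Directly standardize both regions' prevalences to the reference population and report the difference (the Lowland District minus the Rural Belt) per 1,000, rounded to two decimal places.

Standard total = 1,525,200; weights = 0.4153, 0.2224, 0.2423, 0.1200.
The Lowland District: 0.4153×5.4 + 0.2224×26.1 + 0.2423×69.6 + 0.1200×159.2 = 44.0147 per 1,000.
The Rural Belt: 0.4153×6.0 + 0.2224×17.5 + 0.2423×61.0 + 0.1200×152.7 = 39.4873 per 1,000.
Difference = 44.0147 − 39.4873 = 4.5274.

4.53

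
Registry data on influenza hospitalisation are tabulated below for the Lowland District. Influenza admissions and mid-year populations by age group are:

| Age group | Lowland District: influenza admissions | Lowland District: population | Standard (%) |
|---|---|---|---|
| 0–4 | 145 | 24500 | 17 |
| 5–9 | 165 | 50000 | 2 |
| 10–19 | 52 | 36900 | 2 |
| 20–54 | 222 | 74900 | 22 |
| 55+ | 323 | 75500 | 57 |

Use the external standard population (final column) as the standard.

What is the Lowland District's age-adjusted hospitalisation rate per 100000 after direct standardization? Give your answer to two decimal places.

Age-specific rates per 100000 for the Lowland District: 591.84, 330.00, 140.92, 296.40, 427.81.
Standard weights: 0.17, 0.02, 0.02, 0.22, 0.57.
Standardized rate: 0.1700×591.84 + 0.0200×330.00 + 0.0200×140.92 + 0.2200×296.40 + 0.5700×427.81 = 419.0919 per 100000.

419.09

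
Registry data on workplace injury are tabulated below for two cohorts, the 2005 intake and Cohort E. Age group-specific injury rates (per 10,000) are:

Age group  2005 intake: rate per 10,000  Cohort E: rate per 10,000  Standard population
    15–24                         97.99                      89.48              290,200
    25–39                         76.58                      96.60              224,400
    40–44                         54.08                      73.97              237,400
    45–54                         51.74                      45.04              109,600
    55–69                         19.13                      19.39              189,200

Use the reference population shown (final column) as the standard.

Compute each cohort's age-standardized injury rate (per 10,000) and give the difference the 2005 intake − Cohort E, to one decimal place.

Standard total = 1,050,800; weights = 0.2762, 0.2136, 0.2259, 0.1043, 0.1801.
The 2005 intake: 0.2762×97.99 + 0.2136×76.58 + 0.2259×54.08 + 0.1043×51.74 + 0.1801×19.13 = 64.4746 per 10,000.
Cohort E: 0.2762×89.48 + 0.2136×96.60 + 0.2259×73.97 + 0.1043×45.04 + 0.1801×19.39 = 70.2413 per 10,000.
Difference = 64.4746 − 70.2413 = -5.7667.

-5.8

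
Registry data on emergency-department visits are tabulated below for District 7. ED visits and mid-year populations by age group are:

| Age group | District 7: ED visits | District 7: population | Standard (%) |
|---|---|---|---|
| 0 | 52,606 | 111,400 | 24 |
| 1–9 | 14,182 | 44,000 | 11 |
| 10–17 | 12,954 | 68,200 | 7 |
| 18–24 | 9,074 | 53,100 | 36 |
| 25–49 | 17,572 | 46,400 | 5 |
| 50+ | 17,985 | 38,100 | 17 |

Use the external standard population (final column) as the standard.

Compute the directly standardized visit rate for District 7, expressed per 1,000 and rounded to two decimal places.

322.79

Age-specific rates per 1,000 for District 7: 472.226, 322.318, 189.941, 170.885, 378.707, 472.047.
Standard weights: 0.24, 0.11, 0.07, 0.36, 0.05, 0.17.
Standardized rate: 0.2400×472.226 + 0.1100×322.318 + 0.0700×189.941 + 0.3600×170.885 + 0.0500×378.707 + 0.1700×472.047 = 322.7872 per 1,000.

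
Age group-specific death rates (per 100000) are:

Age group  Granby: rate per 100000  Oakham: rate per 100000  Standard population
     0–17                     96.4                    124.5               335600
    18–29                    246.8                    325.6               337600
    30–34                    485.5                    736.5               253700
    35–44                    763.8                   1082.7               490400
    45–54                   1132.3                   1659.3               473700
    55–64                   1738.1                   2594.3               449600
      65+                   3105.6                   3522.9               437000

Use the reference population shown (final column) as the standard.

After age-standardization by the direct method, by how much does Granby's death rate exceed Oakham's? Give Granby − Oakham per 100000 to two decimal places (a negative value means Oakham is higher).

-386.32

Standard total = 2777600; weights = 0.1208, 0.1215, 0.0913, 0.1766, 0.1705, 0.1619, 0.1573.
Granby: 0.1208×96.4 + 0.1215×246.8 + 0.0913×485.5 + 0.1766×763.8 + 0.1705×1132.3 + 0.1619×1738.1 + 0.1573×3105.6 = 1183.8918 per 100000.
Oakham: 0.1208×124.5 + 0.1215×325.6 + 0.0913×736.5 + 0.1766×1082.7 + 0.1705×1659.3 + 0.1619×2594.3 + 0.1573×3522.9 = 1570.2138 per 100000.
Difference = 1183.8918 − 1570.2138 = -386.3220.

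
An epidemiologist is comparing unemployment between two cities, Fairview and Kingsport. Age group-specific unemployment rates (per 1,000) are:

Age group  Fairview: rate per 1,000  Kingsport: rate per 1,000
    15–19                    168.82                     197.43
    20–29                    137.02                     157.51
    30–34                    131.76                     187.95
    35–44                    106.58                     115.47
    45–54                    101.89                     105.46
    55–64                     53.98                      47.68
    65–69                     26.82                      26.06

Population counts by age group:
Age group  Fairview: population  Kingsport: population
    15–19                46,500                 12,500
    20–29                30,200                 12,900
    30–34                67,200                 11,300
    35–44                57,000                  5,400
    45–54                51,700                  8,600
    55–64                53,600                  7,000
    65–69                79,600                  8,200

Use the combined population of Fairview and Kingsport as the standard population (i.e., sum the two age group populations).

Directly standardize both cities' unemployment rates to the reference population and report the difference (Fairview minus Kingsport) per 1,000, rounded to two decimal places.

Combined standard total = 451,700; weights = 0.1306, 0.0954, 0.1738, 0.1381, 0.1335, 0.1342, 0.1944.
Fairview: 0.1306×168.82 + 0.0954×137.02 + 0.1738×131.76 + 0.1381×106.58 + 0.1335×101.89 + 0.1342×53.98 + 0.1944×26.82 = 98.8037 per 1,000.
Kingsport: 0.1306×197.43 + 0.0954×157.51 + 0.1738×187.95 + 0.1381×115.47 + 0.1335×105.46 + 0.1342×47.68 + 0.1944×26.06 = 114.9727 per 1,000.
Difference = 98.8037 − 114.9727 = -16.1690.

-16.17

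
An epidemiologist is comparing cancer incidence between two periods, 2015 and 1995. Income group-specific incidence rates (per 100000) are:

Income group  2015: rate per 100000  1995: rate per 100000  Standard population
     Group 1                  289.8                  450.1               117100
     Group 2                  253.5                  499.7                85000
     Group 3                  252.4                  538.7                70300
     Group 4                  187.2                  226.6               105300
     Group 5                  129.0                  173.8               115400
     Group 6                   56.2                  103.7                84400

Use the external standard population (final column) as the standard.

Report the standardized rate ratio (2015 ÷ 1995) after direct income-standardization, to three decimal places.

Standard total = 577500; weights = 0.2028, 0.1472, 0.1217, 0.1823, 0.1998, 0.1461.
2015: 0.2028×289.8 + 0.1472×253.5 + 0.1217×252.4 + 0.1823×187.2 + 0.1998×129.0 + 0.1461×56.2 = 194.9244 per 100000.
1995: 0.2028×450.1 + 0.1472×499.7 + 0.1217×538.7 + 0.1823×226.6 + 0.1998×173.8 + 0.1461×103.7 = 321.5958 per 100000.
Ratio = 194.9244 ÷ 321.5958 = 0.60612.

0.606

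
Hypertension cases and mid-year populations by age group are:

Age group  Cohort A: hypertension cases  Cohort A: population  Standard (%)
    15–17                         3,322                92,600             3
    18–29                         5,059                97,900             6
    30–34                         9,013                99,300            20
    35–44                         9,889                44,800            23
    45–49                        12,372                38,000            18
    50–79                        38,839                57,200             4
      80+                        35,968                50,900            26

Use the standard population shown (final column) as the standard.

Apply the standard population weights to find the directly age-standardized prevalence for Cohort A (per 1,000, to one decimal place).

342.6

Age-specific rates per 1,000 for Cohort A: 35.875, 51.675, 90.765, 220.737, 325.579, 679.003, 706.640.
Standard weights: 0.03, 0.06, 0.20, 0.23, 0.18, 0.04, 0.26.
Standardized rate: 0.0300×35.875 + 0.0600×51.675 + 0.2000×90.765 + 0.2300×220.737 + 0.1800×325.579 + 0.0400×679.003 + 0.2600×706.640 = 342.5901 per 1,000.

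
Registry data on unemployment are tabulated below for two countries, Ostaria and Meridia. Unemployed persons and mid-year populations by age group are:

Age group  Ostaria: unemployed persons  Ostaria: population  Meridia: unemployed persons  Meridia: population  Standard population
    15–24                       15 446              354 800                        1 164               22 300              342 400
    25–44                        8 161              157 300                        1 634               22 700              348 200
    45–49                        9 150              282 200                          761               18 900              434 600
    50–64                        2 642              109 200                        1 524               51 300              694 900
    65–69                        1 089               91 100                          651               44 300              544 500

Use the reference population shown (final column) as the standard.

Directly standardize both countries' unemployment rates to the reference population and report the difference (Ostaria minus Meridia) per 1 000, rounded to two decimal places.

-7.91

Age-specific rates per 1 000 for Ostaria: 43.534, 51.882, 32.424, 24.194, 11.954.
For Meridia: 52.197, 71.982, 40.265, 29.708, 14.695.
Standard total = 2 364 600; weights = 0.1448, 0.1473, 0.1838, 0.2939, 0.2303.
Ostaria: 0.1448×43.534 + 0.1473×51.882 + 0.1838×32.424 + 0.2939×24.194 + 0.2303×11.954 = 29.7658 per 1 000.
Meridia: 0.1448×52.197 + 0.1473×71.982 + 0.1838×40.265 + 0.2939×29.708 + 0.2303×14.695 = 37.6727 per 1 000.
Difference = 29.7658 − 37.6727 = -7.9070.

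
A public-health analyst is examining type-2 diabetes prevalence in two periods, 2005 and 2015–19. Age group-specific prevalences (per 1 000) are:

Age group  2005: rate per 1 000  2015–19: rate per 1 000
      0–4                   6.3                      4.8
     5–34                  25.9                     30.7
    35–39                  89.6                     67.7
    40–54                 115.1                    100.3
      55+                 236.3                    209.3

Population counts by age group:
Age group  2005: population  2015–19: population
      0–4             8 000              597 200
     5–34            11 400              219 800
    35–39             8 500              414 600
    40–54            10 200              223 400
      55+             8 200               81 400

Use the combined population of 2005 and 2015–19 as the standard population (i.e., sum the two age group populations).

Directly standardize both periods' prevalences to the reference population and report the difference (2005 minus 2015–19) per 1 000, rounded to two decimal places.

9.44

Combined standard total = 1 582 700; weights = 0.3824, 0.1461, 0.2673, 0.1476, 0.0566.
2005: 0.3824×6.3 + 0.1461×25.9 + 0.2673×89.6 + 0.1476×115.1 + 0.0566×236.3 = 60.5108 per 1 000.
2015–19: 0.3824×4.8 + 0.1461×30.7 + 0.2673×67.7 + 0.1476×100.3 + 0.0566×209.3 = 51.0710 per 1 000.
Difference = 60.5108 − 51.0710 = 9.4398.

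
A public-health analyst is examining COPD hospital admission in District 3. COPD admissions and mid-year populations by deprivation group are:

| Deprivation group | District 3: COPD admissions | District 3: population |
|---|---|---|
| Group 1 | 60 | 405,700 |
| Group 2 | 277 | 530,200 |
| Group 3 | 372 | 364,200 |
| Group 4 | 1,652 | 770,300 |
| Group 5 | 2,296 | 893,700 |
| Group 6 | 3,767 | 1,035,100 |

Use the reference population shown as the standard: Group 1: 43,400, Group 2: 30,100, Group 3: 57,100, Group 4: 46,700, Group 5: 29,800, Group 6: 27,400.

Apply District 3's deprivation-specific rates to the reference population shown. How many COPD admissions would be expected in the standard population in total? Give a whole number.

Deprivation-specific rates per 10,000 for District 3: 1.48, 5.22, 10.21, 21.45, 25.69, 36.39.
Expected COPD admissions = Σ (standard pop × deprivation-specific rate ÷ 10,000)
= 43,400×1.48/10,000 + 30,100×5.22/10,000 + 57,100×10.21/10,000 + 46,700×21.45/10,000 + 29,800×25.69/10,000 + 27,400×36.39/10,000
= 6.42 + 15.73 + 58.32 + 100.15 + 76.56 + 99.72 = 356.90.

357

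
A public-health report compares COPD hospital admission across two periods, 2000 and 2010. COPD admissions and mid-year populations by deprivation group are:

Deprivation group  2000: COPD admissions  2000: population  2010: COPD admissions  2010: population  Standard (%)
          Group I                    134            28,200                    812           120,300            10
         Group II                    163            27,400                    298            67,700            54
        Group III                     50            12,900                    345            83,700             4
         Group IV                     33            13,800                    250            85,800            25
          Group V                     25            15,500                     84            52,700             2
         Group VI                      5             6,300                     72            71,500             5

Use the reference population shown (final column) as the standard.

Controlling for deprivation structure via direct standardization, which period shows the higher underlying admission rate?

Deprivation-specific rates per 10,000 for 2000: 47.52, 59.49, 38.76, 23.91, 16.13, 7.94.
For 2010: 67.50, 44.02, 41.22, 29.14, 15.94, 10.07.
Standard weights: 0.10, 0.54, 0.04, 0.25, 0.02, 0.05.
2000: 0.1000×47.52 + 0.5400×59.49 + 0.0400×38.76 + 0.2500×23.91 + 0.0200×16.13 + 0.0500×7.94 = 45.1239 per 10,000.
2010: 0.1000×67.50 + 0.5400×44.02 + 0.0400×41.22 + 0.2500×29.14 + 0.0200×15.94 + 0.0500×10.07 = 40.2748 per 10,000.

2000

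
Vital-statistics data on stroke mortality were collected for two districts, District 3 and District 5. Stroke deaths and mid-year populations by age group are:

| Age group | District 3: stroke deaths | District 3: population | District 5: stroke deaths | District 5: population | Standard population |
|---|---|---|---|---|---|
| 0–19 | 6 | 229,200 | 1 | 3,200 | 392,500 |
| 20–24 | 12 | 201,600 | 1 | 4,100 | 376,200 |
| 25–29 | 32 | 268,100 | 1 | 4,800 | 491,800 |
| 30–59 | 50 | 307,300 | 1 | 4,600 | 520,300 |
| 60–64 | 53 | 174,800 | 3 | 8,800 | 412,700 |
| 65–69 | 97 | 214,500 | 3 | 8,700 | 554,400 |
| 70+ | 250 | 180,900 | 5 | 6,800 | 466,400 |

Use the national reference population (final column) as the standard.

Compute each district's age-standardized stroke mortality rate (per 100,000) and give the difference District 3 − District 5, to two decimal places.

Age-specific rates per 100,000 for District 3: 2.62, 5.95, 11.94, 16.27, 30.32, 45.22, 138.20.
For District 5: 31.25, 24.39, 20.83, 21.74, 34.09, 34.48, 73.53.
Standard total = 3,214,300; weights = 0.1221, 0.1170, 0.1530, 0.1619, 0.1284, 0.1725, 0.1451.
District 3: 0.1221×2.62 + 0.1170×5.95 + 0.1530×11.94 + 0.1619×16.27 + 0.1284×30.32 + 0.1725×45.22 + 0.1451×138.20 = 37.2218 per 100,000.
District 5: 0.1221×31.25 + 0.1170×24.39 + 0.1530×20.83 + 0.1619×21.74 + 0.1284×34.09 + 0.1725×34.48 + 0.1451×73.53 = 34.3710 per 100,000.
Difference = 37.2218 − 34.3710 = 2.8508.

2.85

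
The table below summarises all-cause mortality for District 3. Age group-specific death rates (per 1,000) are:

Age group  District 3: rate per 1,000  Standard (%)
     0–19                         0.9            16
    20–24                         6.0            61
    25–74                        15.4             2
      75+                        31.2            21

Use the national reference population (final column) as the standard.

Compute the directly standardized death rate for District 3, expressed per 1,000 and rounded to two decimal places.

Standard weights: 0.16, 0.61, 0.02, 0.21.
Standardized rate: 0.1600×0.9 + 0.6100×6.0 + 0.0200×15.4 + 0.2100×31.2 = 10.6640 per 1,000.

10.66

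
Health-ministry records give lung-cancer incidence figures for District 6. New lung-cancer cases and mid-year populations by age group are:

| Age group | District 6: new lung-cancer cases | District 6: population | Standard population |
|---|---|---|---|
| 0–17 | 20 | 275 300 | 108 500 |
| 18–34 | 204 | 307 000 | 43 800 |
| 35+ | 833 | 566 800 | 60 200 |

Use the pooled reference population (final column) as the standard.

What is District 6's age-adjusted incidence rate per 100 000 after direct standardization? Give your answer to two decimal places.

59.04

Age-specific rates per 100 000 for District 6: 7.26, 66.45, 146.97.
Standard total = 212 500; weights = 0.5106, 0.2061, 0.2833.
Standardized rate: 0.5106×7.26 + 0.2061×66.45 + 0.2833×146.97 = 59.0402 per 100 000.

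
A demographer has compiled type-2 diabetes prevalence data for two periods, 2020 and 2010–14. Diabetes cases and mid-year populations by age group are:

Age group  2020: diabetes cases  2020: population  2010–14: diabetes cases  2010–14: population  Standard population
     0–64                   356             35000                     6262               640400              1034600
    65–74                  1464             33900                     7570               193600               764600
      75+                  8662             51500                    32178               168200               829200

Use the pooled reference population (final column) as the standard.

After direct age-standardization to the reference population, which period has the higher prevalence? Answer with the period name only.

2010–14

Age-specific rates per 1000 for 2020: 10.171, 43.186, 168.194.
For 2010–14: 9.778, 39.101, 191.308.
Standard total = 2628400; weights = 0.3936, 0.2909, 0.3155.
2020: 0.3936×10.171 + 0.2909×43.186 + 0.3155×168.194 = 69.6279 per 1000.
2010–14: 0.3936×9.778 + 0.2909×39.101 + 0.3155×191.308 = 75.5768 per 1000.
The crude rates (87.06 vs 45.91) would put 2020 higher, but that reflects its age composition; once standardized to a common age structure, 2010–14 has the higher underlying rate.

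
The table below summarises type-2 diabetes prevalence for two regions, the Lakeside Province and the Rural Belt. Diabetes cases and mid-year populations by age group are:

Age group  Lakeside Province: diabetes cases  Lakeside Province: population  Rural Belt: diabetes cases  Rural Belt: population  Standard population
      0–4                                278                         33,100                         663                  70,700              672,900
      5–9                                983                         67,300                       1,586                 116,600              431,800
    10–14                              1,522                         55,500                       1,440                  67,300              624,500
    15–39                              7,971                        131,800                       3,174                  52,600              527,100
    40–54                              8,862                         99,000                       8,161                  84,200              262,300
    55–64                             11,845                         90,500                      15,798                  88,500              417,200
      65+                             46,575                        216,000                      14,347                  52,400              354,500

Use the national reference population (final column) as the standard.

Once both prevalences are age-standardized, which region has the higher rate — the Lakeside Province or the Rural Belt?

Age-specific rates per 1,000 for the Lakeside Province: 8.399, 14.606, 27.423, 60.478, 89.515, 130.884, 215.625.
For the Rural Belt: 9.378, 13.602, 21.397, 60.342, 96.924, 178.508, 273.798.
Standard total = 3,290,300; weights = 0.2045, 0.1312, 0.1898, 0.1602, 0.0797, 0.1268, 0.1077.
The Lakeside Province: 0.2045×8.399 + 0.1312×14.606 + 0.1898×27.423 + 0.1602×60.478 + 0.0797×89.515 + 0.1268×130.884 + 0.1077×215.625 = 65.4913 per 1,000.
The Rural Belt: 0.2045×9.378 + 0.1312×13.602 + 0.1898×21.397 + 0.1602×60.342 + 0.0797×96.924 + 0.1268×178.508 + 0.1077×273.798 = 77.2909 per 1,000.
The crude rates (112.57 vs 84.86) would put the Lakeside Province higher, but that reflects its age composition; once standardized to a common age structure, the Rural Belt has the higher underlying rate.

Rural Belt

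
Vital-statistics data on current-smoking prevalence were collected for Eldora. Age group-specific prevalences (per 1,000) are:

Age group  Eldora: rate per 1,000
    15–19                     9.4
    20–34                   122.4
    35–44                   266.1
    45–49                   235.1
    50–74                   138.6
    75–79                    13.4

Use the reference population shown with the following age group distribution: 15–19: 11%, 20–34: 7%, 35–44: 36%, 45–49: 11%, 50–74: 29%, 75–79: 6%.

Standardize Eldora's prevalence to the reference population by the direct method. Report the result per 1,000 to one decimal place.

172.3

Standard weights: 0.11, 0.07, 0.36, 0.11, 0.29, 0.06.
Standardized rate: 0.1100×9.4 + 0.0700×122.4 + 0.3600×266.1 + 0.1100×235.1 + 0.2900×138.6 + 0.0600×13.4 = 172.2570 per 1,000.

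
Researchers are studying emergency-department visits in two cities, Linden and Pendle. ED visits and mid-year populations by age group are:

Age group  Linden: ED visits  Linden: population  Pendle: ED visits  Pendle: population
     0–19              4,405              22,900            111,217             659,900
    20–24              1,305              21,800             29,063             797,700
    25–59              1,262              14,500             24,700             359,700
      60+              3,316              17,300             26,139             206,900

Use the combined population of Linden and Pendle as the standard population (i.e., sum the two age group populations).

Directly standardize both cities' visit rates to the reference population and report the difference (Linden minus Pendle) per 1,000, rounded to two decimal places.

Age-specific rates per 1,000 for Linden: 192.358, 59.862, 87.034, 191.676.
For Pendle: 168.536, 36.433, 68.668, 126.336.
Combined standard total = 2,100,700; weights = 0.3250, 0.3901, 0.1781, 0.1067.
Linden: 0.3250×192.358 + 0.3901×59.862 + 0.1781×87.034 + 0.1067×191.676 = 121.8363 per 1,000.
Pendle: 0.3250×168.536 + 0.3901×36.433 + 0.1781×68.668 + 0.1067×126.336 = 94.7084 per 1,000.
Difference = 121.8363 − 94.7084 = 27.1278.

27.13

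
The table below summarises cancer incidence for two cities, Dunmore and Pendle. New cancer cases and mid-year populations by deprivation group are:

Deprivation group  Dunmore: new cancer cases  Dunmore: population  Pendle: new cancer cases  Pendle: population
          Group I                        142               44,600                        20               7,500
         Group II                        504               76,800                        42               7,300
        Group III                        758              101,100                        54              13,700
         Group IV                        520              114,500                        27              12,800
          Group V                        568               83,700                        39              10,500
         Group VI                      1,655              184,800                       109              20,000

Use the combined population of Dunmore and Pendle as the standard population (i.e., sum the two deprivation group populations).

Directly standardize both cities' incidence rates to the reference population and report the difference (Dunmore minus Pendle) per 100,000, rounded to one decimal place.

268.7

Deprivation-specific rates per 100,000 for Dunmore: 318.39, 656.25, 749.75, 454.15, 678.61, 895.56.
For Pendle: 266.67, 575.34, 394.16, 210.94, 371.43, 545.00.
Combined standard total = 677,300; weights = 0.0769, 0.1242, 0.1695, 0.1880, 0.1391, 0.3024.
Dunmore: 0.0769×318.39 + 0.1242×656.25 + 0.1695×749.75 + 0.1880×454.15 + 0.1391×678.61 + 0.3024×895.56 = 683.5965 per 100,000.
Pendle: 0.0769×266.67 + 0.1242×575.34 + 0.1695×394.16 + 0.1880×210.94 + 0.1391×371.43 + 0.3024×545.00 = 414.8622 per 100,000.
Difference = 683.5965 − 414.8622 = 268.7343.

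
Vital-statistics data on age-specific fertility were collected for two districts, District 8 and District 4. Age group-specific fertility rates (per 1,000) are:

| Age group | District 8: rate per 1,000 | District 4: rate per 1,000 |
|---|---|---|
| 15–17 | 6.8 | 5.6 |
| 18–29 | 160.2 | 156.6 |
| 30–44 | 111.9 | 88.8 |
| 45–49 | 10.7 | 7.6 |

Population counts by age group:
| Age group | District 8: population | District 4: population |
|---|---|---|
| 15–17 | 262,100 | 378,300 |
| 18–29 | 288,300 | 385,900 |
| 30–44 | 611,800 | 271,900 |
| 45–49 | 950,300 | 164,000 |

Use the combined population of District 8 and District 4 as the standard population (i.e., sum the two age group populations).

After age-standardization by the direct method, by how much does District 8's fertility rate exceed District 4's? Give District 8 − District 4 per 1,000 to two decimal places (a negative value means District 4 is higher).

8.17

Combined standard total = 3,312,600; weights = 0.1933, 0.2035, 0.2668, 0.3364.
District 8: 0.1933×6.8 + 0.2035×160.2 + 0.2668×111.9 + 0.3364×10.7 = 67.3702 per 1,000.
District 4: 0.1933×5.6 + 0.2035×156.6 + 0.2668×88.8 + 0.3364×7.6 = 59.2004 per 1,000.
Difference = 67.3702 − 59.2004 = 8.1698.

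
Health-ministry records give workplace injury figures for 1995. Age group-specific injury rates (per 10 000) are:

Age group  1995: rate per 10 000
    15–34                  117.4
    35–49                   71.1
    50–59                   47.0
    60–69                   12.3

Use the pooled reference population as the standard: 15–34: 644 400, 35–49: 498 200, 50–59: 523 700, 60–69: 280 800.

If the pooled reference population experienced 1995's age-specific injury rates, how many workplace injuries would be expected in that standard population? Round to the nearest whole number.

13914

Expected workplace injuries = Σ (standard pop × age-specific rate ÷ 10 000)
= 644 400×117.4/10 000 + 498 200×71.1/10 000 + 523 700×47.0/10 000 + 280 800×12.3/10 000
= 7565.26 + 3542.20 + 2461.39 + 345.38 = 13914.23.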